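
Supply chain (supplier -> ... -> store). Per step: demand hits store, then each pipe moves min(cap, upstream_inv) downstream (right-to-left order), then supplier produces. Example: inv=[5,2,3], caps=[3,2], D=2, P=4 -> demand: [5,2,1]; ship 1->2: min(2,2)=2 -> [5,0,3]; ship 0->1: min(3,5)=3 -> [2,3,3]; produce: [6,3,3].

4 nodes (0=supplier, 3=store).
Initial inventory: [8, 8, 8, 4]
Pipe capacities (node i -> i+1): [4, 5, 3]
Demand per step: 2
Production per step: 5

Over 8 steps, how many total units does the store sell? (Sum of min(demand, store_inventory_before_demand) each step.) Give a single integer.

Step 1: sold=2 (running total=2) -> [9 7 10 5]
Step 2: sold=2 (running total=4) -> [10 6 12 6]
Step 3: sold=2 (running total=6) -> [11 5 14 7]
Step 4: sold=2 (running total=8) -> [12 4 16 8]
Step 5: sold=2 (running total=10) -> [13 4 17 9]
Step 6: sold=2 (running total=12) -> [14 4 18 10]
Step 7: sold=2 (running total=14) -> [15 4 19 11]
Step 8: sold=2 (running total=16) -> [16 4 20 12]

Answer: 16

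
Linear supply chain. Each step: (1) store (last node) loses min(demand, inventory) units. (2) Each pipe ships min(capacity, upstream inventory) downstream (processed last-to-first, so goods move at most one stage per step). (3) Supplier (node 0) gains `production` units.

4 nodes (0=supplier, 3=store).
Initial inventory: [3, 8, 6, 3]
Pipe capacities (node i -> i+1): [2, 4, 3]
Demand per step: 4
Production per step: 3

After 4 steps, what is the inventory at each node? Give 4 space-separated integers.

Step 1: demand=4,sold=3 ship[2->3]=3 ship[1->2]=4 ship[0->1]=2 prod=3 -> inv=[4 6 7 3]
Step 2: demand=4,sold=3 ship[2->3]=3 ship[1->2]=4 ship[0->1]=2 prod=3 -> inv=[5 4 8 3]
Step 3: demand=4,sold=3 ship[2->3]=3 ship[1->2]=4 ship[0->1]=2 prod=3 -> inv=[6 2 9 3]
Step 4: demand=4,sold=3 ship[2->3]=3 ship[1->2]=2 ship[0->1]=2 prod=3 -> inv=[7 2 8 3]

7 2 8 3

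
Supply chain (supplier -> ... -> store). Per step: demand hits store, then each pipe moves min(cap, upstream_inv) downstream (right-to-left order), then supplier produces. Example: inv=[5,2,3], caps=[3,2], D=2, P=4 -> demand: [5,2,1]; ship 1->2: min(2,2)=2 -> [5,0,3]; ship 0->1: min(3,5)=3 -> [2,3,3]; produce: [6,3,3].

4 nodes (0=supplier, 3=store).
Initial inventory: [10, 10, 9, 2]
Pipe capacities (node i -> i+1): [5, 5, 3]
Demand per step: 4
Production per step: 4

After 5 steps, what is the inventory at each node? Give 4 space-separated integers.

Step 1: demand=4,sold=2 ship[2->3]=3 ship[1->2]=5 ship[0->1]=5 prod=4 -> inv=[9 10 11 3]
Step 2: demand=4,sold=3 ship[2->3]=3 ship[1->2]=5 ship[0->1]=5 prod=4 -> inv=[8 10 13 3]
Step 3: demand=4,sold=3 ship[2->3]=3 ship[1->2]=5 ship[0->1]=5 prod=4 -> inv=[7 10 15 3]
Step 4: demand=4,sold=3 ship[2->3]=3 ship[1->2]=5 ship[0->1]=5 prod=4 -> inv=[6 10 17 3]
Step 5: demand=4,sold=3 ship[2->3]=3 ship[1->2]=5 ship[0->1]=5 prod=4 -> inv=[5 10 19 3]

5 10 19 3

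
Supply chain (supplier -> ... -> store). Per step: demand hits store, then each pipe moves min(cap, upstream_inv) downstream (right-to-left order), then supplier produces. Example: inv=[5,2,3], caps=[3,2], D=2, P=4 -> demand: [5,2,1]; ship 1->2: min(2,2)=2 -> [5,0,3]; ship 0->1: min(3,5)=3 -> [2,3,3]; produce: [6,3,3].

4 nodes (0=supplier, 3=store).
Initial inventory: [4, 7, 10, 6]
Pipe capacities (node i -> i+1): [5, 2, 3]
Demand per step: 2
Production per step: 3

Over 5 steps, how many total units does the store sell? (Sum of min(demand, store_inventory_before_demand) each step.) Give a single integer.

Answer: 10

Derivation:
Step 1: sold=2 (running total=2) -> [3 9 9 7]
Step 2: sold=2 (running total=4) -> [3 10 8 8]
Step 3: sold=2 (running total=6) -> [3 11 7 9]
Step 4: sold=2 (running total=8) -> [3 12 6 10]
Step 5: sold=2 (running total=10) -> [3 13 5 11]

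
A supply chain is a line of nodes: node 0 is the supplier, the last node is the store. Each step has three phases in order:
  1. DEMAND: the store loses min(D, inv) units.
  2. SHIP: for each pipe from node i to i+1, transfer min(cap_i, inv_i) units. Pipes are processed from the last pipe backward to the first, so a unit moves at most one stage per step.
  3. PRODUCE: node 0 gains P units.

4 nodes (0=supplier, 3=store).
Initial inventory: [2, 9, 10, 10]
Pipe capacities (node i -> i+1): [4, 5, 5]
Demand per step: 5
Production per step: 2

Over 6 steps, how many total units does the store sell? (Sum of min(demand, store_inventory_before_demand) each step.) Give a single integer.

Answer: 30

Derivation:
Step 1: sold=5 (running total=5) -> [2 6 10 10]
Step 2: sold=5 (running total=10) -> [2 3 10 10]
Step 3: sold=5 (running total=15) -> [2 2 8 10]
Step 4: sold=5 (running total=20) -> [2 2 5 10]
Step 5: sold=5 (running total=25) -> [2 2 2 10]
Step 6: sold=5 (running total=30) -> [2 2 2 7]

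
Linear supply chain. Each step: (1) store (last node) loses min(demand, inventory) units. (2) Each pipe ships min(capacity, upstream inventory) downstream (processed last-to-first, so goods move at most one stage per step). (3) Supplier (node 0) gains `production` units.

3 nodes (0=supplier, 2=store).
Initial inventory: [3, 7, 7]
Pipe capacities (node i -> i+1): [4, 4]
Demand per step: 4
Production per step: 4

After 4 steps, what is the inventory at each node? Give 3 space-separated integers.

Step 1: demand=4,sold=4 ship[1->2]=4 ship[0->1]=3 prod=4 -> inv=[4 6 7]
Step 2: demand=4,sold=4 ship[1->2]=4 ship[0->1]=4 prod=4 -> inv=[4 6 7]
Step 3: demand=4,sold=4 ship[1->2]=4 ship[0->1]=4 prod=4 -> inv=[4 6 7]
Step 4: demand=4,sold=4 ship[1->2]=4 ship[0->1]=4 prod=4 -> inv=[4 6 7]

4 6 7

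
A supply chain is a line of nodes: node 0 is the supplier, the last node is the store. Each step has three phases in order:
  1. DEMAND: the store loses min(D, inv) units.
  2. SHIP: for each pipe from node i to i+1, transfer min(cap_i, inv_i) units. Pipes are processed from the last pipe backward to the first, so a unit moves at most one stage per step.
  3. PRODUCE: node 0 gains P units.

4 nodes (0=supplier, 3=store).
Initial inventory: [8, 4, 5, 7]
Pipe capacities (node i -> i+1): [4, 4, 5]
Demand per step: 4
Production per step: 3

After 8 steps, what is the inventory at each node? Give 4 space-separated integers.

Step 1: demand=4,sold=4 ship[2->3]=5 ship[1->2]=4 ship[0->1]=4 prod=3 -> inv=[7 4 4 8]
Step 2: demand=4,sold=4 ship[2->3]=4 ship[1->2]=4 ship[0->1]=4 prod=3 -> inv=[6 4 4 8]
Step 3: demand=4,sold=4 ship[2->3]=4 ship[1->2]=4 ship[0->1]=4 prod=3 -> inv=[5 4 4 8]
Step 4: demand=4,sold=4 ship[2->3]=4 ship[1->2]=4 ship[0->1]=4 prod=3 -> inv=[4 4 4 8]
Step 5: demand=4,sold=4 ship[2->3]=4 ship[1->2]=4 ship[0->1]=4 prod=3 -> inv=[3 4 4 8]
Step 6: demand=4,sold=4 ship[2->3]=4 ship[1->2]=4 ship[0->1]=3 prod=3 -> inv=[3 3 4 8]
Step 7: demand=4,sold=4 ship[2->3]=4 ship[1->2]=3 ship[0->1]=3 prod=3 -> inv=[3 3 3 8]
Step 8: demand=4,sold=4 ship[2->3]=3 ship[1->2]=3 ship[0->1]=3 prod=3 -> inv=[3 3 3 7]

3 3 3 7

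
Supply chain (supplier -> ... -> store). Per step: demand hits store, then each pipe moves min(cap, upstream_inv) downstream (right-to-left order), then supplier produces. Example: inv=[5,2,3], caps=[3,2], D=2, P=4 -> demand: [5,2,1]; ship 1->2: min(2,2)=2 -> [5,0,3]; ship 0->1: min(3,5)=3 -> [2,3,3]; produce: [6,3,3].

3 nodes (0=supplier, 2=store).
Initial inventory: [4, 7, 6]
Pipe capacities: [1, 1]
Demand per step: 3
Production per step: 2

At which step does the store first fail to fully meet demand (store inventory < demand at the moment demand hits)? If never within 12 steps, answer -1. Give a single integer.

Step 1: demand=3,sold=3 ship[1->2]=1 ship[0->1]=1 prod=2 -> [5 7 4]
Step 2: demand=3,sold=3 ship[1->2]=1 ship[0->1]=1 prod=2 -> [6 7 2]
Step 3: demand=3,sold=2 ship[1->2]=1 ship[0->1]=1 prod=2 -> [7 7 1]
Step 4: demand=3,sold=1 ship[1->2]=1 ship[0->1]=1 prod=2 -> [8 7 1]
Step 5: demand=3,sold=1 ship[1->2]=1 ship[0->1]=1 prod=2 -> [9 7 1]
Step 6: demand=3,sold=1 ship[1->2]=1 ship[0->1]=1 prod=2 -> [10 7 1]
Step 7: demand=3,sold=1 ship[1->2]=1 ship[0->1]=1 prod=2 -> [11 7 1]
Step 8: demand=3,sold=1 ship[1->2]=1 ship[0->1]=1 prod=2 -> [12 7 1]
Step 9: demand=3,sold=1 ship[1->2]=1 ship[0->1]=1 prod=2 -> [13 7 1]
Step 10: demand=3,sold=1 ship[1->2]=1 ship[0->1]=1 prod=2 -> [14 7 1]
Step 11: demand=3,sold=1 ship[1->2]=1 ship[0->1]=1 prod=2 -> [15 7 1]
Step 12: demand=3,sold=1 ship[1->2]=1 ship[0->1]=1 prod=2 -> [16 7 1]
First stockout at step 3

3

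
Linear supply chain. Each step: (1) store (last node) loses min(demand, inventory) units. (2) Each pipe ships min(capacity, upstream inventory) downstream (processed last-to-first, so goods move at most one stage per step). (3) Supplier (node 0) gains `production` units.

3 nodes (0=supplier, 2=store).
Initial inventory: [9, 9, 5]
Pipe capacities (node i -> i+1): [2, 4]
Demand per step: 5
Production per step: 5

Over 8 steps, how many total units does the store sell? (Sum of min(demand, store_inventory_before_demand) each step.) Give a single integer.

Step 1: sold=5 (running total=5) -> [12 7 4]
Step 2: sold=4 (running total=9) -> [15 5 4]
Step 3: sold=4 (running total=13) -> [18 3 4]
Step 4: sold=4 (running total=17) -> [21 2 3]
Step 5: sold=3 (running total=20) -> [24 2 2]
Step 6: sold=2 (running total=22) -> [27 2 2]
Step 7: sold=2 (running total=24) -> [30 2 2]
Step 8: sold=2 (running total=26) -> [33 2 2]

Answer: 26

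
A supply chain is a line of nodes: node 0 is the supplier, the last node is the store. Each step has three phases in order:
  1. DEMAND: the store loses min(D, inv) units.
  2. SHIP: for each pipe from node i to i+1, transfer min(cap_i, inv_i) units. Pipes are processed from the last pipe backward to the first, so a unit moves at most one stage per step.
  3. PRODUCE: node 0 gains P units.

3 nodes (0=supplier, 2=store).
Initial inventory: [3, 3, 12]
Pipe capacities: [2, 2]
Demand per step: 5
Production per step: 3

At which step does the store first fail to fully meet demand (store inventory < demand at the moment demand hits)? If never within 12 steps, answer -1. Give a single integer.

Step 1: demand=5,sold=5 ship[1->2]=2 ship[0->1]=2 prod=3 -> [4 3 9]
Step 2: demand=5,sold=5 ship[1->2]=2 ship[0->1]=2 prod=3 -> [5 3 6]
Step 3: demand=5,sold=5 ship[1->2]=2 ship[0->1]=2 prod=3 -> [6 3 3]
Step 4: demand=5,sold=3 ship[1->2]=2 ship[0->1]=2 prod=3 -> [7 3 2]
Step 5: demand=5,sold=2 ship[1->2]=2 ship[0->1]=2 prod=3 -> [8 3 2]
Step 6: demand=5,sold=2 ship[1->2]=2 ship[0->1]=2 prod=3 -> [9 3 2]
Step 7: demand=5,sold=2 ship[1->2]=2 ship[0->1]=2 prod=3 -> [10 3 2]
Step 8: demand=5,sold=2 ship[1->2]=2 ship[0->1]=2 prod=3 -> [11 3 2]
Step 9: demand=5,sold=2 ship[1->2]=2 ship[0->1]=2 prod=3 -> [12 3 2]
Step 10: demand=5,sold=2 ship[1->2]=2 ship[0->1]=2 prod=3 -> [13 3 2]
Step 11: demand=5,sold=2 ship[1->2]=2 ship[0->1]=2 prod=3 -> [14 3 2]
Step 12: demand=5,sold=2 ship[1->2]=2 ship[0->1]=2 prod=3 -> [15 3 2]
First stockout at step 4

4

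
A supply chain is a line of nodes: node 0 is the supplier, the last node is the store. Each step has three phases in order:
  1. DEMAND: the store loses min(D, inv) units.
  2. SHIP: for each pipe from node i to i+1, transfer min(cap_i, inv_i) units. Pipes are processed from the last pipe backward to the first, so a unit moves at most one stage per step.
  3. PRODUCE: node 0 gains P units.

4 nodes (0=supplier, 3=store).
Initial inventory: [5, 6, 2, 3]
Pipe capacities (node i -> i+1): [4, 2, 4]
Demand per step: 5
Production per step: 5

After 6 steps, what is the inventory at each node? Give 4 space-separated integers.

Step 1: demand=5,sold=3 ship[2->3]=2 ship[1->2]=2 ship[0->1]=4 prod=5 -> inv=[6 8 2 2]
Step 2: demand=5,sold=2 ship[2->3]=2 ship[1->2]=2 ship[0->1]=4 prod=5 -> inv=[7 10 2 2]
Step 3: demand=5,sold=2 ship[2->3]=2 ship[1->2]=2 ship[0->1]=4 prod=5 -> inv=[8 12 2 2]
Step 4: demand=5,sold=2 ship[2->3]=2 ship[1->2]=2 ship[0->1]=4 prod=5 -> inv=[9 14 2 2]
Step 5: demand=5,sold=2 ship[2->3]=2 ship[1->2]=2 ship[0->1]=4 prod=5 -> inv=[10 16 2 2]
Step 6: demand=5,sold=2 ship[2->3]=2 ship[1->2]=2 ship[0->1]=4 prod=5 -> inv=[11 18 2 2]

11 18 2 2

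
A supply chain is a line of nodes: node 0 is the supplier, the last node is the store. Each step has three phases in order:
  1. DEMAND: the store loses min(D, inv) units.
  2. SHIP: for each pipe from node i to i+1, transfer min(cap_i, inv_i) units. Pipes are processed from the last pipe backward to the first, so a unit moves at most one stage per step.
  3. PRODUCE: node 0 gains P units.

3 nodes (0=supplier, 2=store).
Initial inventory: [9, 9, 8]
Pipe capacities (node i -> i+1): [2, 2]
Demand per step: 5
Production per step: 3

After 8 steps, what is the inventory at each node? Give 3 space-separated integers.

Step 1: demand=5,sold=5 ship[1->2]=2 ship[0->1]=2 prod=3 -> inv=[10 9 5]
Step 2: demand=5,sold=5 ship[1->2]=2 ship[0->1]=2 prod=3 -> inv=[11 9 2]
Step 3: demand=5,sold=2 ship[1->2]=2 ship[0->1]=2 prod=3 -> inv=[12 9 2]
Step 4: demand=5,sold=2 ship[1->2]=2 ship[0->1]=2 prod=3 -> inv=[13 9 2]
Step 5: demand=5,sold=2 ship[1->2]=2 ship[0->1]=2 prod=3 -> inv=[14 9 2]
Step 6: demand=5,sold=2 ship[1->2]=2 ship[0->1]=2 prod=3 -> inv=[15 9 2]
Step 7: demand=5,sold=2 ship[1->2]=2 ship[0->1]=2 prod=3 -> inv=[16 9 2]
Step 8: demand=5,sold=2 ship[1->2]=2 ship[0->1]=2 prod=3 -> inv=[17 9 2]

17 9 2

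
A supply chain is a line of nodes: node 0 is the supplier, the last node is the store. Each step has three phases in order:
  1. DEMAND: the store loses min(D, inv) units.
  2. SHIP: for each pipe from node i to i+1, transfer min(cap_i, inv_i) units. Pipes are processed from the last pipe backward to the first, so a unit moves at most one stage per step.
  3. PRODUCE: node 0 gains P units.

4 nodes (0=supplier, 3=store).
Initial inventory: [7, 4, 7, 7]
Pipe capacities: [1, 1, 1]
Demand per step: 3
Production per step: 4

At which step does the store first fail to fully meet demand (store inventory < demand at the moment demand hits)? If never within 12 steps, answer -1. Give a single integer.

Step 1: demand=3,sold=3 ship[2->3]=1 ship[1->2]=1 ship[0->1]=1 prod=4 -> [10 4 7 5]
Step 2: demand=3,sold=3 ship[2->3]=1 ship[1->2]=1 ship[0->1]=1 prod=4 -> [13 4 7 3]
Step 3: demand=3,sold=3 ship[2->3]=1 ship[1->2]=1 ship[0->1]=1 prod=4 -> [16 4 7 1]
Step 4: demand=3,sold=1 ship[2->3]=1 ship[1->2]=1 ship[0->1]=1 prod=4 -> [19 4 7 1]
Step 5: demand=3,sold=1 ship[2->3]=1 ship[1->2]=1 ship[0->1]=1 prod=4 -> [22 4 7 1]
Step 6: demand=3,sold=1 ship[2->3]=1 ship[1->2]=1 ship[0->1]=1 prod=4 -> [25 4 7 1]
Step 7: demand=3,sold=1 ship[2->3]=1 ship[1->2]=1 ship[0->1]=1 prod=4 -> [28 4 7 1]
Step 8: demand=3,sold=1 ship[2->3]=1 ship[1->2]=1 ship[0->1]=1 prod=4 -> [31 4 7 1]
Step 9: demand=3,sold=1 ship[2->3]=1 ship[1->2]=1 ship[0->1]=1 prod=4 -> [34 4 7 1]
Step 10: demand=3,sold=1 ship[2->3]=1 ship[1->2]=1 ship[0->1]=1 prod=4 -> [37 4 7 1]
Step 11: demand=3,sold=1 ship[2->3]=1 ship[1->2]=1 ship[0->1]=1 prod=4 -> [40 4 7 1]
Step 12: demand=3,sold=1 ship[2->3]=1 ship[1->2]=1 ship[0->1]=1 prod=4 -> [43 4 7 1]
First stockout at step 4

4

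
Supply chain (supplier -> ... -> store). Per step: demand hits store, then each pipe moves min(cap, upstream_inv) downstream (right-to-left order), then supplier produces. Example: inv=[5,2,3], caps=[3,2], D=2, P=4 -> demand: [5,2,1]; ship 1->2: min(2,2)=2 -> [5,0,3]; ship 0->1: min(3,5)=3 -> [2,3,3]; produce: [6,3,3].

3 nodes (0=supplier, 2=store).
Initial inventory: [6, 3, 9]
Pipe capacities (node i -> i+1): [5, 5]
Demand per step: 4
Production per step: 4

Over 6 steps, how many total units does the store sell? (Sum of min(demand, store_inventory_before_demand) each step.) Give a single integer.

Answer: 24

Derivation:
Step 1: sold=4 (running total=4) -> [5 5 8]
Step 2: sold=4 (running total=8) -> [4 5 9]
Step 3: sold=4 (running total=12) -> [4 4 10]
Step 4: sold=4 (running total=16) -> [4 4 10]
Step 5: sold=4 (running total=20) -> [4 4 10]
Step 6: sold=4 (running total=24) -> [4 4 10]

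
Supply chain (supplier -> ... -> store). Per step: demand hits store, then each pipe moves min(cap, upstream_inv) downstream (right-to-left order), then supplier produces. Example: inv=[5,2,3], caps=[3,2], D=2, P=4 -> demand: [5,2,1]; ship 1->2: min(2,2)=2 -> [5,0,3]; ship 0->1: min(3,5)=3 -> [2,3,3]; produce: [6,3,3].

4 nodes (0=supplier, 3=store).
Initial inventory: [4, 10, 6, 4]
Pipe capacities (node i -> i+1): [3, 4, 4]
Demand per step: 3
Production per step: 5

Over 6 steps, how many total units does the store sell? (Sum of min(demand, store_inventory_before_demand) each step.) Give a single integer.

Step 1: sold=3 (running total=3) -> [6 9 6 5]
Step 2: sold=3 (running total=6) -> [8 8 6 6]
Step 3: sold=3 (running total=9) -> [10 7 6 7]
Step 4: sold=3 (running total=12) -> [12 6 6 8]
Step 5: sold=3 (running total=15) -> [14 5 6 9]
Step 6: sold=3 (running total=18) -> [16 4 6 10]

Answer: 18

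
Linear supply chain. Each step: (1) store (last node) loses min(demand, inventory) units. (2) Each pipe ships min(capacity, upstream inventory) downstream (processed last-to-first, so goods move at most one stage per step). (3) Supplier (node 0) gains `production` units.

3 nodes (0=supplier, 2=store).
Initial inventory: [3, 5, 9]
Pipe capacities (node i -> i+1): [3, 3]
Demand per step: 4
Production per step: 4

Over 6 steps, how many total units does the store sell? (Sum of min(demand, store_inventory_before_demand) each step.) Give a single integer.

Step 1: sold=4 (running total=4) -> [4 5 8]
Step 2: sold=4 (running total=8) -> [5 5 7]
Step 3: sold=4 (running total=12) -> [6 5 6]
Step 4: sold=4 (running total=16) -> [7 5 5]
Step 5: sold=4 (running total=20) -> [8 5 4]
Step 6: sold=4 (running total=24) -> [9 5 3]

Answer: 24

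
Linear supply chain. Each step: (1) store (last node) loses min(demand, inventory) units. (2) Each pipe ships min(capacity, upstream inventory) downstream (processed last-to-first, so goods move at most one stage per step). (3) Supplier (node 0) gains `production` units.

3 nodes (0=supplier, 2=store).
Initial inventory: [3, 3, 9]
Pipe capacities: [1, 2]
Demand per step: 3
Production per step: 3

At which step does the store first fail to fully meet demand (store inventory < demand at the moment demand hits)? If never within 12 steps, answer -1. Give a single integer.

Step 1: demand=3,sold=3 ship[1->2]=2 ship[0->1]=1 prod=3 -> [5 2 8]
Step 2: demand=3,sold=3 ship[1->2]=2 ship[0->1]=1 prod=3 -> [7 1 7]
Step 3: demand=3,sold=3 ship[1->2]=1 ship[0->1]=1 prod=3 -> [9 1 5]
Step 4: demand=3,sold=3 ship[1->2]=1 ship[0->1]=1 prod=3 -> [11 1 3]
Step 5: demand=3,sold=3 ship[1->2]=1 ship[0->1]=1 prod=3 -> [13 1 1]
Step 6: demand=3,sold=1 ship[1->2]=1 ship[0->1]=1 prod=3 -> [15 1 1]
Step 7: demand=3,sold=1 ship[1->2]=1 ship[0->1]=1 prod=3 -> [17 1 1]
Step 8: demand=3,sold=1 ship[1->2]=1 ship[0->1]=1 prod=3 -> [19 1 1]
Step 9: demand=3,sold=1 ship[1->2]=1 ship[0->1]=1 prod=3 -> [21 1 1]
Step 10: demand=3,sold=1 ship[1->2]=1 ship[0->1]=1 prod=3 -> [23 1 1]
Step 11: demand=3,sold=1 ship[1->2]=1 ship[0->1]=1 prod=3 -> [25 1 1]
Step 12: demand=3,sold=1 ship[1->2]=1 ship[0->1]=1 prod=3 -> [27 1 1]
First stockout at step 6

6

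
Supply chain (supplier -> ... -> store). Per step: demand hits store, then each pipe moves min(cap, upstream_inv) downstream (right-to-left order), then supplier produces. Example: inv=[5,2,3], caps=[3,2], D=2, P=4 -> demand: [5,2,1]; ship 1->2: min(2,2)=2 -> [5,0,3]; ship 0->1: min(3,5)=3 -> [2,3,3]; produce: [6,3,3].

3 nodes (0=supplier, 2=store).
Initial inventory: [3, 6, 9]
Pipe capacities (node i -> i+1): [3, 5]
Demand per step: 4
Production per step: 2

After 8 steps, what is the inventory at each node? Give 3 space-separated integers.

Step 1: demand=4,sold=4 ship[1->2]=5 ship[0->1]=3 prod=2 -> inv=[2 4 10]
Step 2: demand=4,sold=4 ship[1->2]=4 ship[0->1]=2 prod=2 -> inv=[2 2 10]
Step 3: demand=4,sold=4 ship[1->2]=2 ship[0->1]=2 prod=2 -> inv=[2 2 8]
Step 4: demand=4,sold=4 ship[1->2]=2 ship[0->1]=2 prod=2 -> inv=[2 2 6]
Step 5: demand=4,sold=4 ship[1->2]=2 ship[0->1]=2 prod=2 -> inv=[2 2 4]
Step 6: demand=4,sold=4 ship[1->2]=2 ship[0->1]=2 prod=2 -> inv=[2 2 2]
Step 7: demand=4,sold=2 ship[1->2]=2 ship[0->1]=2 prod=2 -> inv=[2 2 2]
Step 8: demand=4,sold=2 ship[1->2]=2 ship[0->1]=2 prod=2 -> inv=[2 2 2]

2 2 2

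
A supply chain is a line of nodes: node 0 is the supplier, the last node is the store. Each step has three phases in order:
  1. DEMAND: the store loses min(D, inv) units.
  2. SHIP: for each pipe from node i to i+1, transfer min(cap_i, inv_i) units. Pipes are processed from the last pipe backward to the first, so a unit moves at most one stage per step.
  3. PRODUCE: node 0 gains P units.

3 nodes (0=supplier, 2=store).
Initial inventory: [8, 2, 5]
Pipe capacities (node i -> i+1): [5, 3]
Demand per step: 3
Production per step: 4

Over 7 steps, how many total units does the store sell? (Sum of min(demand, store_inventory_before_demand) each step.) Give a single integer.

Step 1: sold=3 (running total=3) -> [7 5 4]
Step 2: sold=3 (running total=6) -> [6 7 4]
Step 3: sold=3 (running total=9) -> [5 9 4]
Step 4: sold=3 (running total=12) -> [4 11 4]
Step 5: sold=3 (running total=15) -> [4 12 4]
Step 6: sold=3 (running total=18) -> [4 13 4]
Step 7: sold=3 (running total=21) -> [4 14 4]

Answer: 21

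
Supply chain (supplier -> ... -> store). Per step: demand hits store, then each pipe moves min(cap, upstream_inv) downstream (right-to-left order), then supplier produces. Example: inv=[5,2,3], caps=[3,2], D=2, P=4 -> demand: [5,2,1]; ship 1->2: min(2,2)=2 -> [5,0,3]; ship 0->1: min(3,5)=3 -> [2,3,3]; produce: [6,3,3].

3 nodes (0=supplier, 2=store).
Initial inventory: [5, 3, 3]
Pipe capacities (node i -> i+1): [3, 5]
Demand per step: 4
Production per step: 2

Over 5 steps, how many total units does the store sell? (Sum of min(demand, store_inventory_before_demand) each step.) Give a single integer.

Answer: 15

Derivation:
Step 1: sold=3 (running total=3) -> [4 3 3]
Step 2: sold=3 (running total=6) -> [3 3 3]
Step 3: sold=3 (running total=9) -> [2 3 3]
Step 4: sold=3 (running total=12) -> [2 2 3]
Step 5: sold=3 (running total=15) -> [2 2 2]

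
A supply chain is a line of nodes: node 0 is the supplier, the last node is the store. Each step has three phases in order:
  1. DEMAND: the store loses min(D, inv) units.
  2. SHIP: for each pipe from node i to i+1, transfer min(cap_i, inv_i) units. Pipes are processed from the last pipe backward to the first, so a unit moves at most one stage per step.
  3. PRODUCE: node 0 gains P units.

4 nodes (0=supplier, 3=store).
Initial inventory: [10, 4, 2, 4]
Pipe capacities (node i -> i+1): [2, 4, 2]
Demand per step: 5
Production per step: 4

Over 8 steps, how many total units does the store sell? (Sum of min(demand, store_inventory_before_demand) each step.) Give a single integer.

Answer: 18

Derivation:
Step 1: sold=4 (running total=4) -> [12 2 4 2]
Step 2: sold=2 (running total=6) -> [14 2 4 2]
Step 3: sold=2 (running total=8) -> [16 2 4 2]
Step 4: sold=2 (running total=10) -> [18 2 4 2]
Step 5: sold=2 (running total=12) -> [20 2 4 2]
Step 6: sold=2 (running total=14) -> [22 2 4 2]
Step 7: sold=2 (running total=16) -> [24 2 4 2]
Step 8: sold=2 (running total=18) -> [26 2 4 2]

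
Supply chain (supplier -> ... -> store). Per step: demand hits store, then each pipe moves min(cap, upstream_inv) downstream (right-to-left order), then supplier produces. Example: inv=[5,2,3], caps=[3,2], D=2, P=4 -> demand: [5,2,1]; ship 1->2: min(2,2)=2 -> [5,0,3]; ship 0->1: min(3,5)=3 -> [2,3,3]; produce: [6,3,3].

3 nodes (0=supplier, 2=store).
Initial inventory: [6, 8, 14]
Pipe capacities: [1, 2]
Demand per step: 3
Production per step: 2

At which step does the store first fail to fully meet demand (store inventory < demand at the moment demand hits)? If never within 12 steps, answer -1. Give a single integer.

Step 1: demand=3,sold=3 ship[1->2]=2 ship[0->1]=1 prod=2 -> [7 7 13]
Step 2: demand=3,sold=3 ship[1->2]=2 ship[0->1]=1 prod=2 -> [8 6 12]
Step 3: demand=3,sold=3 ship[1->2]=2 ship[0->1]=1 prod=2 -> [9 5 11]
Step 4: demand=3,sold=3 ship[1->2]=2 ship[0->1]=1 prod=2 -> [10 4 10]
Step 5: demand=3,sold=3 ship[1->2]=2 ship[0->1]=1 prod=2 -> [11 3 9]
Step 6: demand=3,sold=3 ship[1->2]=2 ship[0->1]=1 prod=2 -> [12 2 8]
Step 7: demand=3,sold=3 ship[1->2]=2 ship[0->1]=1 prod=2 -> [13 1 7]
Step 8: demand=3,sold=3 ship[1->2]=1 ship[0->1]=1 prod=2 -> [14 1 5]
Step 9: demand=3,sold=3 ship[1->2]=1 ship[0->1]=1 prod=2 -> [15 1 3]
Step 10: demand=3,sold=3 ship[1->2]=1 ship[0->1]=1 prod=2 -> [16 1 1]
Step 11: demand=3,sold=1 ship[1->2]=1 ship[0->1]=1 prod=2 -> [17 1 1]
Step 12: demand=3,sold=1 ship[1->2]=1 ship[0->1]=1 prod=2 -> [18 1 1]
First stockout at step 11

11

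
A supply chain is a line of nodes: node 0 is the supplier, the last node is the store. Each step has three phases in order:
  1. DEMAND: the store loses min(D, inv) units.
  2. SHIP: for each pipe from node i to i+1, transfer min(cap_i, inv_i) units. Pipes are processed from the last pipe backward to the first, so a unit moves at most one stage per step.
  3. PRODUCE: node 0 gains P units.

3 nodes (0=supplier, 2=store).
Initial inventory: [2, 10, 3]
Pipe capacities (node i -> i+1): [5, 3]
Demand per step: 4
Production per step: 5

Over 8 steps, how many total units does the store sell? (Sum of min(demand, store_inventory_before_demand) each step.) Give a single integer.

Step 1: sold=3 (running total=3) -> [5 9 3]
Step 2: sold=3 (running total=6) -> [5 11 3]
Step 3: sold=3 (running total=9) -> [5 13 3]
Step 4: sold=3 (running total=12) -> [5 15 3]
Step 5: sold=3 (running total=15) -> [5 17 3]
Step 6: sold=3 (running total=18) -> [5 19 3]
Step 7: sold=3 (running total=21) -> [5 21 3]
Step 8: sold=3 (running total=24) -> [5 23 3]

Answer: 24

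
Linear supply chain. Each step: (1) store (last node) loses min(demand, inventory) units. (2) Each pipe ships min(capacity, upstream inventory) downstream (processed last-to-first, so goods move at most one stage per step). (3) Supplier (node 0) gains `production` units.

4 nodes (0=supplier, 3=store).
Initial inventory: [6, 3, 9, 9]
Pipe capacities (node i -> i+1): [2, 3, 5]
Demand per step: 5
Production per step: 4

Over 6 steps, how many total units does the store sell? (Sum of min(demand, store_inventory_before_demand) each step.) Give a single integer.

Answer: 27

Derivation:
Step 1: sold=5 (running total=5) -> [8 2 7 9]
Step 2: sold=5 (running total=10) -> [10 2 4 9]
Step 3: sold=5 (running total=15) -> [12 2 2 8]
Step 4: sold=5 (running total=20) -> [14 2 2 5]
Step 5: sold=5 (running total=25) -> [16 2 2 2]
Step 6: sold=2 (running total=27) -> [18 2 2 2]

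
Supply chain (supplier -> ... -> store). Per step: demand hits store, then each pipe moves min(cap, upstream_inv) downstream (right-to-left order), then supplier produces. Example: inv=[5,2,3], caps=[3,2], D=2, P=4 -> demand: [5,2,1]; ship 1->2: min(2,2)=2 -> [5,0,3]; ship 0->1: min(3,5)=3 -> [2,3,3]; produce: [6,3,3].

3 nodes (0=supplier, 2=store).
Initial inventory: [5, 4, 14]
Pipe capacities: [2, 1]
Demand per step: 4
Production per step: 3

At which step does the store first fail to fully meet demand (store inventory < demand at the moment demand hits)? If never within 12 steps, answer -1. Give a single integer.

Step 1: demand=4,sold=4 ship[1->2]=1 ship[0->1]=2 prod=3 -> [6 5 11]
Step 2: demand=4,sold=4 ship[1->2]=1 ship[0->1]=2 prod=3 -> [7 6 8]
Step 3: demand=4,sold=4 ship[1->2]=1 ship[0->1]=2 prod=3 -> [8 7 5]
Step 4: demand=4,sold=4 ship[1->2]=1 ship[0->1]=2 prod=3 -> [9 8 2]
Step 5: demand=4,sold=2 ship[1->2]=1 ship[0->1]=2 prod=3 -> [10 9 1]
Step 6: demand=4,sold=1 ship[1->2]=1 ship[0->1]=2 prod=3 -> [11 10 1]
Step 7: demand=4,sold=1 ship[1->2]=1 ship[0->1]=2 prod=3 -> [12 11 1]
Step 8: demand=4,sold=1 ship[1->2]=1 ship[0->1]=2 prod=3 -> [13 12 1]
Step 9: demand=4,sold=1 ship[1->2]=1 ship[0->1]=2 prod=3 -> [14 13 1]
Step 10: demand=4,sold=1 ship[1->2]=1 ship[0->1]=2 prod=3 -> [15 14 1]
Step 11: demand=4,sold=1 ship[1->2]=1 ship[0->1]=2 prod=3 -> [16 15 1]
Step 12: demand=4,sold=1 ship[1->2]=1 ship[0->1]=2 prod=3 -> [17 16 1]
First stockout at step 5

5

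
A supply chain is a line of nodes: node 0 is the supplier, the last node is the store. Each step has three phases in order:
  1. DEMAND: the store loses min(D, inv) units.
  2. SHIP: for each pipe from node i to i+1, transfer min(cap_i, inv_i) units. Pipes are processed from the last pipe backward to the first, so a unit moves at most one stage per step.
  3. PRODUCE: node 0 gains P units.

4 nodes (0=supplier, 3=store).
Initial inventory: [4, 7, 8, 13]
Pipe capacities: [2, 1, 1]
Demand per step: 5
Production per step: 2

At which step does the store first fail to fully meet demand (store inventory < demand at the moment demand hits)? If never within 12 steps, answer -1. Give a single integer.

Step 1: demand=5,sold=5 ship[2->3]=1 ship[1->2]=1 ship[0->1]=2 prod=2 -> [4 8 8 9]
Step 2: demand=5,sold=5 ship[2->3]=1 ship[1->2]=1 ship[0->1]=2 prod=2 -> [4 9 8 5]
Step 3: demand=5,sold=5 ship[2->3]=1 ship[1->2]=1 ship[0->1]=2 prod=2 -> [4 10 8 1]
Step 4: demand=5,sold=1 ship[2->3]=1 ship[1->2]=1 ship[0->1]=2 prod=2 -> [4 11 8 1]
Step 5: demand=5,sold=1 ship[2->3]=1 ship[1->2]=1 ship[0->1]=2 prod=2 -> [4 12 8 1]
Step 6: demand=5,sold=1 ship[2->3]=1 ship[1->2]=1 ship[0->1]=2 prod=2 -> [4 13 8 1]
Step 7: demand=5,sold=1 ship[2->3]=1 ship[1->2]=1 ship[0->1]=2 prod=2 -> [4 14 8 1]
Step 8: demand=5,sold=1 ship[2->3]=1 ship[1->2]=1 ship[0->1]=2 prod=2 -> [4 15 8 1]
Step 9: demand=5,sold=1 ship[2->3]=1 ship[1->2]=1 ship[0->1]=2 prod=2 -> [4 16 8 1]
Step 10: demand=5,sold=1 ship[2->3]=1 ship[1->2]=1 ship[0->1]=2 prod=2 -> [4 17 8 1]
Step 11: demand=5,sold=1 ship[2->3]=1 ship[1->2]=1 ship[0->1]=2 prod=2 -> [4 18 8 1]
Step 12: demand=5,sold=1 ship[2->3]=1 ship[1->2]=1 ship[0->1]=2 prod=2 -> [4 19 8 1]
First stockout at step 4

4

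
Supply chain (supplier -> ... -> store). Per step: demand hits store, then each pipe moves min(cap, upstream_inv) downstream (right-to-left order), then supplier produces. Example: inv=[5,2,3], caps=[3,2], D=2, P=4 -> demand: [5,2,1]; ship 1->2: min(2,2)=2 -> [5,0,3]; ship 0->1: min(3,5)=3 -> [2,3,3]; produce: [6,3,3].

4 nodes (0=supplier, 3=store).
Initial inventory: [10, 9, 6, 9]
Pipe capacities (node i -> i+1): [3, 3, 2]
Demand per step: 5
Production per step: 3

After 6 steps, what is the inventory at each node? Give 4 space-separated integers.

Step 1: demand=5,sold=5 ship[2->3]=2 ship[1->2]=3 ship[0->1]=3 prod=3 -> inv=[10 9 7 6]
Step 2: demand=5,sold=5 ship[2->3]=2 ship[1->2]=3 ship[0->1]=3 prod=3 -> inv=[10 9 8 3]
Step 3: demand=5,sold=3 ship[2->3]=2 ship[1->2]=3 ship[0->1]=3 prod=3 -> inv=[10 9 9 2]
Step 4: demand=5,sold=2 ship[2->3]=2 ship[1->2]=3 ship[0->1]=3 prod=3 -> inv=[10 9 10 2]
Step 5: demand=5,sold=2 ship[2->3]=2 ship[1->2]=3 ship[0->1]=3 prod=3 -> inv=[10 9 11 2]
Step 6: demand=5,sold=2 ship[2->3]=2 ship[1->2]=3 ship[0->1]=3 prod=3 -> inv=[10 9 12 2]

10 9 12 2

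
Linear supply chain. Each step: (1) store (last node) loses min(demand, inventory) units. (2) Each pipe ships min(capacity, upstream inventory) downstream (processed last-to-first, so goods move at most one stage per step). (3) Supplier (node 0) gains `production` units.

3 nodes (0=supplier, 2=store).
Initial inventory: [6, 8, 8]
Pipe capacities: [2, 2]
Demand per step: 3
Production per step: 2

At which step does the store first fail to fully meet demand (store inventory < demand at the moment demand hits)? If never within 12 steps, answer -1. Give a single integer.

Step 1: demand=3,sold=3 ship[1->2]=2 ship[0->1]=2 prod=2 -> [6 8 7]
Step 2: demand=3,sold=3 ship[1->2]=2 ship[0->1]=2 prod=2 -> [6 8 6]
Step 3: demand=3,sold=3 ship[1->2]=2 ship[0->1]=2 prod=2 -> [6 8 5]
Step 4: demand=3,sold=3 ship[1->2]=2 ship[0->1]=2 prod=2 -> [6 8 4]
Step 5: demand=3,sold=3 ship[1->2]=2 ship[0->1]=2 prod=2 -> [6 8 3]
Step 6: demand=3,sold=3 ship[1->2]=2 ship[0->1]=2 prod=2 -> [6 8 2]
Step 7: demand=3,sold=2 ship[1->2]=2 ship[0->1]=2 prod=2 -> [6 8 2]
Step 8: demand=3,sold=2 ship[1->2]=2 ship[0->1]=2 prod=2 -> [6 8 2]
Step 9: demand=3,sold=2 ship[1->2]=2 ship[0->1]=2 prod=2 -> [6 8 2]
Step 10: demand=3,sold=2 ship[1->2]=2 ship[0->1]=2 prod=2 -> [6 8 2]
Step 11: demand=3,sold=2 ship[1->2]=2 ship[0->1]=2 prod=2 -> [6 8 2]
Step 12: demand=3,sold=2 ship[1->2]=2 ship[0->1]=2 prod=2 -> [6 8 2]
First stockout at step 7

7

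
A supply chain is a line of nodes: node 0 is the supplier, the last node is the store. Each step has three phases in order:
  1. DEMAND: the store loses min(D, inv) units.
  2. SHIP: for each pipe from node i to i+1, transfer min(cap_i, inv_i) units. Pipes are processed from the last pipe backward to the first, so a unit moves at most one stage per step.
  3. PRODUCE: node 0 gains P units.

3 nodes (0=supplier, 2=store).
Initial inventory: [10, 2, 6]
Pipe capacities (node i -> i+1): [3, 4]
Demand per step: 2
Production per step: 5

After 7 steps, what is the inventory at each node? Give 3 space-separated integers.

Step 1: demand=2,sold=2 ship[1->2]=2 ship[0->1]=3 prod=5 -> inv=[12 3 6]
Step 2: demand=2,sold=2 ship[1->2]=3 ship[0->1]=3 prod=5 -> inv=[14 3 7]
Step 3: demand=2,sold=2 ship[1->2]=3 ship[0->1]=3 prod=5 -> inv=[16 3 8]
Step 4: demand=2,sold=2 ship[1->2]=3 ship[0->1]=3 prod=5 -> inv=[18 3 9]
Step 5: demand=2,sold=2 ship[1->2]=3 ship[0->1]=3 prod=5 -> inv=[20 3 10]
Step 6: demand=2,sold=2 ship[1->2]=3 ship[0->1]=3 prod=5 -> inv=[22 3 11]
Step 7: demand=2,sold=2 ship[1->2]=3 ship[0->1]=3 prod=5 -> inv=[24 3 12]

24 3 12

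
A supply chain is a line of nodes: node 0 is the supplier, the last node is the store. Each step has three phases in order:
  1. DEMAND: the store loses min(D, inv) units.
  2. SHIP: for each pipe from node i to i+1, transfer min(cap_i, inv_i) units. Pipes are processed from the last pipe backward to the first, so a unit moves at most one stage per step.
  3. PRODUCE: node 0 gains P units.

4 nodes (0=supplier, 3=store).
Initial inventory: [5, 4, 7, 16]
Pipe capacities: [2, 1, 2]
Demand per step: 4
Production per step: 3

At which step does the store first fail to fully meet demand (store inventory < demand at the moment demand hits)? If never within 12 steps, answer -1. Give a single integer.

Step 1: demand=4,sold=4 ship[2->3]=2 ship[1->2]=1 ship[0->1]=2 prod=3 -> [6 5 6 14]
Step 2: demand=4,sold=4 ship[2->3]=2 ship[1->2]=1 ship[0->1]=2 prod=3 -> [7 6 5 12]
Step 3: demand=4,sold=4 ship[2->3]=2 ship[1->2]=1 ship[0->1]=2 prod=3 -> [8 7 4 10]
Step 4: demand=4,sold=4 ship[2->3]=2 ship[1->2]=1 ship[0->1]=2 prod=3 -> [9 8 3 8]
Step 5: demand=4,sold=4 ship[2->3]=2 ship[1->2]=1 ship[0->1]=2 prod=3 -> [10 9 2 6]
Step 6: demand=4,sold=4 ship[2->3]=2 ship[1->2]=1 ship[0->1]=2 prod=3 -> [11 10 1 4]
Step 7: demand=4,sold=4 ship[2->3]=1 ship[1->2]=1 ship[0->1]=2 prod=3 -> [12 11 1 1]
Step 8: demand=4,sold=1 ship[2->3]=1 ship[1->2]=1 ship[0->1]=2 prod=3 -> [13 12 1 1]
Step 9: demand=4,sold=1 ship[2->3]=1 ship[1->2]=1 ship[0->1]=2 prod=3 -> [14 13 1 1]
Step 10: demand=4,sold=1 ship[2->3]=1 ship[1->2]=1 ship[0->1]=2 prod=3 -> [15 14 1 1]
Step 11: demand=4,sold=1 ship[2->3]=1 ship[1->2]=1 ship[0->1]=2 prod=3 -> [16 15 1 1]
Step 12: demand=4,sold=1 ship[2->3]=1 ship[1->2]=1 ship[0->1]=2 prod=3 -> [17 16 1 1]
First stockout at step 8

8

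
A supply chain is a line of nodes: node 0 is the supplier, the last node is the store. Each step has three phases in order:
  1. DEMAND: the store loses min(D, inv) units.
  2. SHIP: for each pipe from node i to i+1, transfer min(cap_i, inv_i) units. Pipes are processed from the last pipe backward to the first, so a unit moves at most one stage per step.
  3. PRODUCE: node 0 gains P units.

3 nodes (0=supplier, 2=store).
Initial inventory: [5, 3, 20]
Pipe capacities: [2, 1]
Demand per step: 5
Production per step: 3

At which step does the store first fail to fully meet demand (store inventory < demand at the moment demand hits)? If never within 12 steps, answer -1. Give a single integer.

Step 1: demand=5,sold=5 ship[1->2]=1 ship[0->1]=2 prod=3 -> [6 4 16]
Step 2: demand=5,sold=5 ship[1->2]=1 ship[0->1]=2 prod=3 -> [7 5 12]
Step 3: demand=5,sold=5 ship[1->2]=1 ship[0->1]=2 prod=3 -> [8 6 8]
Step 4: demand=5,sold=5 ship[1->2]=1 ship[0->1]=2 prod=3 -> [9 7 4]
Step 5: demand=5,sold=4 ship[1->2]=1 ship[0->1]=2 prod=3 -> [10 8 1]
Step 6: demand=5,sold=1 ship[1->2]=1 ship[0->1]=2 prod=3 -> [11 9 1]
Step 7: demand=5,sold=1 ship[1->2]=1 ship[0->1]=2 prod=3 -> [12 10 1]
Step 8: demand=5,sold=1 ship[1->2]=1 ship[0->1]=2 prod=3 -> [13 11 1]
Step 9: demand=5,sold=1 ship[1->2]=1 ship[0->1]=2 prod=3 -> [14 12 1]
Step 10: demand=5,sold=1 ship[1->2]=1 ship[0->1]=2 prod=3 -> [15 13 1]
Step 11: demand=5,sold=1 ship[1->2]=1 ship[0->1]=2 prod=3 -> [16 14 1]
Step 12: demand=5,sold=1 ship[1->2]=1 ship[0->1]=2 prod=3 -> [17 15 1]
First stockout at step 5

5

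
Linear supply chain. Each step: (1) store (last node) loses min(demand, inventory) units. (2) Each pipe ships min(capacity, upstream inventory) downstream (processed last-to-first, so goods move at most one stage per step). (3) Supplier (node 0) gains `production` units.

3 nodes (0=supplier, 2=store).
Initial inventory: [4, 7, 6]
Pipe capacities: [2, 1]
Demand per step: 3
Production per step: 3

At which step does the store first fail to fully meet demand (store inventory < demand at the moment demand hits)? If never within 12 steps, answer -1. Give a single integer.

Step 1: demand=3,sold=3 ship[1->2]=1 ship[0->1]=2 prod=3 -> [5 8 4]
Step 2: demand=3,sold=3 ship[1->2]=1 ship[0->1]=2 prod=3 -> [6 9 2]
Step 3: demand=3,sold=2 ship[1->2]=1 ship[0->1]=2 prod=3 -> [7 10 1]
Step 4: demand=3,sold=1 ship[1->2]=1 ship[0->1]=2 prod=3 -> [8 11 1]
Step 5: demand=3,sold=1 ship[1->2]=1 ship[0->1]=2 prod=3 -> [9 12 1]
Step 6: demand=3,sold=1 ship[1->2]=1 ship[0->1]=2 prod=3 -> [10 13 1]
Step 7: demand=3,sold=1 ship[1->2]=1 ship[0->1]=2 prod=3 -> [11 14 1]
Step 8: demand=3,sold=1 ship[1->2]=1 ship[0->1]=2 prod=3 -> [12 15 1]
Step 9: demand=3,sold=1 ship[1->2]=1 ship[0->1]=2 prod=3 -> [13 16 1]
Step 10: demand=3,sold=1 ship[1->2]=1 ship[0->1]=2 prod=3 -> [14 17 1]
Step 11: demand=3,sold=1 ship[1->2]=1 ship[0->1]=2 prod=3 -> [15 18 1]
Step 12: demand=3,sold=1 ship[1->2]=1 ship[0->1]=2 prod=3 -> [16 19 1]
First stockout at step 3

3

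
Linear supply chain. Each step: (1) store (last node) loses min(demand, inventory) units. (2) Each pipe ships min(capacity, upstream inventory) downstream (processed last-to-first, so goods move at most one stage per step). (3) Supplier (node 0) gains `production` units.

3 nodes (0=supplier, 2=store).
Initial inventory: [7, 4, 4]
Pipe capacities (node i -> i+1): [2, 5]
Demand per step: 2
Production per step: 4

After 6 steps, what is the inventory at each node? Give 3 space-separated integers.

Step 1: demand=2,sold=2 ship[1->2]=4 ship[0->1]=2 prod=4 -> inv=[9 2 6]
Step 2: demand=2,sold=2 ship[1->2]=2 ship[0->1]=2 prod=4 -> inv=[11 2 6]
Step 3: demand=2,sold=2 ship[1->2]=2 ship[0->1]=2 prod=4 -> inv=[13 2 6]
Step 4: demand=2,sold=2 ship[1->2]=2 ship[0->1]=2 prod=4 -> inv=[15 2 6]
Step 5: demand=2,sold=2 ship[1->2]=2 ship[0->1]=2 prod=4 -> inv=[17 2 6]
Step 6: demand=2,sold=2 ship[1->2]=2 ship[0->1]=2 prod=4 -> inv=[19 2 6]

19 2 6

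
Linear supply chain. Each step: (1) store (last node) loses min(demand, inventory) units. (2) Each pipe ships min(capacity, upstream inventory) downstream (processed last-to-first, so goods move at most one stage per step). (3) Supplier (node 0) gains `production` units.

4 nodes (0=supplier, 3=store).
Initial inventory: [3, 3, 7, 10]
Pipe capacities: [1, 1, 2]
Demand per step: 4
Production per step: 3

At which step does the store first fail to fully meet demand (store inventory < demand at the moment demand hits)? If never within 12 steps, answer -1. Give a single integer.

Step 1: demand=4,sold=4 ship[2->3]=2 ship[1->2]=1 ship[0->1]=1 prod=3 -> [5 3 6 8]
Step 2: demand=4,sold=4 ship[2->3]=2 ship[1->2]=1 ship[0->1]=1 prod=3 -> [7 3 5 6]
Step 3: demand=4,sold=4 ship[2->3]=2 ship[1->2]=1 ship[0->1]=1 prod=3 -> [9 3 4 4]
Step 4: demand=4,sold=4 ship[2->3]=2 ship[1->2]=1 ship[0->1]=1 prod=3 -> [11 3 3 2]
Step 5: demand=4,sold=2 ship[2->3]=2 ship[1->2]=1 ship[0->1]=1 prod=3 -> [13 3 2 2]
Step 6: demand=4,sold=2 ship[2->3]=2 ship[1->2]=1 ship[0->1]=1 prod=3 -> [15 3 1 2]
Step 7: demand=4,sold=2 ship[2->3]=1 ship[1->2]=1 ship[0->1]=1 prod=3 -> [17 3 1 1]
Step 8: demand=4,sold=1 ship[2->3]=1 ship[1->2]=1 ship[0->1]=1 prod=3 -> [19 3 1 1]
Step 9: demand=4,sold=1 ship[2->3]=1 ship[1->2]=1 ship[0->1]=1 prod=3 -> [21 3 1 1]
Step 10: demand=4,sold=1 ship[2->3]=1 ship[1->2]=1 ship[0->1]=1 prod=3 -> [23 3 1 1]
Step 11: demand=4,sold=1 ship[2->3]=1 ship[1->2]=1 ship[0->1]=1 prod=3 -> [25 3 1 1]
Step 12: demand=4,sold=1 ship[2->3]=1 ship[1->2]=1 ship[0->1]=1 prod=3 -> [27 3 1 1]
First stockout at step 5

5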